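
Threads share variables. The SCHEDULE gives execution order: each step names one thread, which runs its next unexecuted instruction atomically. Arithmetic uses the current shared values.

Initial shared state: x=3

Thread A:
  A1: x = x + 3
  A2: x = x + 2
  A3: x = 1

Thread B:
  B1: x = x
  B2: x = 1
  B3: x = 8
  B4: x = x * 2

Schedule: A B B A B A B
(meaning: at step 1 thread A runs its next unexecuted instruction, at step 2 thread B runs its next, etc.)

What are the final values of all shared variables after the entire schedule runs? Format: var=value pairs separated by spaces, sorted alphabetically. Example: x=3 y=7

Answer: x=2

Derivation:
Step 1: thread A executes A1 (x = x + 3). Shared: x=6. PCs: A@1 B@0
Step 2: thread B executes B1 (x = x). Shared: x=6. PCs: A@1 B@1
Step 3: thread B executes B2 (x = 1). Shared: x=1. PCs: A@1 B@2
Step 4: thread A executes A2 (x = x + 2). Shared: x=3. PCs: A@2 B@2
Step 5: thread B executes B3 (x = 8). Shared: x=8. PCs: A@2 B@3
Step 6: thread A executes A3 (x = 1). Shared: x=1. PCs: A@3 B@3
Step 7: thread B executes B4 (x = x * 2). Shared: x=2. PCs: A@3 B@4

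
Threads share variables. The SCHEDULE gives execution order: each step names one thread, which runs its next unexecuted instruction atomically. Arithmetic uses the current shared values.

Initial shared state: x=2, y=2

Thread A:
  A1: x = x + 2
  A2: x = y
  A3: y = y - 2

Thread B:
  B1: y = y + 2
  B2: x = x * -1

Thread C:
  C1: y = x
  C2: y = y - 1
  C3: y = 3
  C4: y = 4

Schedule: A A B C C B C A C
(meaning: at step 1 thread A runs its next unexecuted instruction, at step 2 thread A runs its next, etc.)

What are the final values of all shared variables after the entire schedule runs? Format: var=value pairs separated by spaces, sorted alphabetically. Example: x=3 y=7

Step 1: thread A executes A1 (x = x + 2). Shared: x=4 y=2. PCs: A@1 B@0 C@0
Step 2: thread A executes A2 (x = y). Shared: x=2 y=2. PCs: A@2 B@0 C@0
Step 3: thread B executes B1 (y = y + 2). Shared: x=2 y=4. PCs: A@2 B@1 C@0
Step 4: thread C executes C1 (y = x). Shared: x=2 y=2. PCs: A@2 B@1 C@1
Step 5: thread C executes C2 (y = y - 1). Shared: x=2 y=1. PCs: A@2 B@1 C@2
Step 6: thread B executes B2 (x = x * -1). Shared: x=-2 y=1. PCs: A@2 B@2 C@2
Step 7: thread C executes C3 (y = 3). Shared: x=-2 y=3. PCs: A@2 B@2 C@3
Step 8: thread A executes A3 (y = y - 2). Shared: x=-2 y=1. PCs: A@3 B@2 C@3
Step 9: thread C executes C4 (y = 4). Shared: x=-2 y=4. PCs: A@3 B@2 C@4

Answer: x=-2 y=4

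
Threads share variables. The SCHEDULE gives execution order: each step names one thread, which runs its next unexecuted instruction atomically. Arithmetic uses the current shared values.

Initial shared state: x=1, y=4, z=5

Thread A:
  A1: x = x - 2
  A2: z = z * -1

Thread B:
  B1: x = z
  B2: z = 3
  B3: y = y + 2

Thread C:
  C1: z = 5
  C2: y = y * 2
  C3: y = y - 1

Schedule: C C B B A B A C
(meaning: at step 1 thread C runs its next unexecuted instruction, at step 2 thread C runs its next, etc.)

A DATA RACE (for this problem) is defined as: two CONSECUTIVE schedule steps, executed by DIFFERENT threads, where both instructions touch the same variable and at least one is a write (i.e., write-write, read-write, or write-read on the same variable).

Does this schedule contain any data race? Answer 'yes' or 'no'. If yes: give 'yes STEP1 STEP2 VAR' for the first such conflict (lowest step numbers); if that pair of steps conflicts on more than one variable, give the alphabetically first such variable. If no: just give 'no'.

Answer: no

Derivation:
Steps 1,2: same thread (C). No race.
Steps 2,3: C(r=y,w=y) vs B(r=z,w=x). No conflict.
Steps 3,4: same thread (B). No race.
Steps 4,5: B(r=-,w=z) vs A(r=x,w=x). No conflict.
Steps 5,6: A(r=x,w=x) vs B(r=y,w=y). No conflict.
Steps 6,7: B(r=y,w=y) vs A(r=z,w=z). No conflict.
Steps 7,8: A(r=z,w=z) vs C(r=y,w=y). No conflict.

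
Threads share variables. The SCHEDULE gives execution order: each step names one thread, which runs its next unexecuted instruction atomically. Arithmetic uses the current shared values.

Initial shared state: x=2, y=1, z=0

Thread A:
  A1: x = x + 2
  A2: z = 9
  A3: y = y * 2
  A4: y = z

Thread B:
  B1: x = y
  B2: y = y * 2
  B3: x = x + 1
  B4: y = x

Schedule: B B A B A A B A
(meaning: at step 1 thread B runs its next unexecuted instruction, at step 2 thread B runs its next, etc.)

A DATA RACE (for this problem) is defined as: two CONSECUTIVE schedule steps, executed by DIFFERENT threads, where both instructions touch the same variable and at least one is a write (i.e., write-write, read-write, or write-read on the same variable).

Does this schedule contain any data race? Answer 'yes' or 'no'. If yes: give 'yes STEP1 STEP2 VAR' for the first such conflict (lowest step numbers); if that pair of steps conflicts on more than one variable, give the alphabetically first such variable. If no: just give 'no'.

Steps 1,2: same thread (B). No race.
Steps 2,3: B(r=y,w=y) vs A(r=x,w=x). No conflict.
Steps 3,4: A(x = x + 2) vs B(x = x + 1). RACE on x (W-W).
Steps 4,5: B(r=x,w=x) vs A(r=-,w=z). No conflict.
Steps 5,6: same thread (A). No race.
Steps 6,7: A(y = y * 2) vs B(y = x). RACE on y (W-W).
Steps 7,8: B(y = x) vs A(y = z). RACE on y (W-W).
First conflict at steps 3,4.

Answer: yes 3 4 x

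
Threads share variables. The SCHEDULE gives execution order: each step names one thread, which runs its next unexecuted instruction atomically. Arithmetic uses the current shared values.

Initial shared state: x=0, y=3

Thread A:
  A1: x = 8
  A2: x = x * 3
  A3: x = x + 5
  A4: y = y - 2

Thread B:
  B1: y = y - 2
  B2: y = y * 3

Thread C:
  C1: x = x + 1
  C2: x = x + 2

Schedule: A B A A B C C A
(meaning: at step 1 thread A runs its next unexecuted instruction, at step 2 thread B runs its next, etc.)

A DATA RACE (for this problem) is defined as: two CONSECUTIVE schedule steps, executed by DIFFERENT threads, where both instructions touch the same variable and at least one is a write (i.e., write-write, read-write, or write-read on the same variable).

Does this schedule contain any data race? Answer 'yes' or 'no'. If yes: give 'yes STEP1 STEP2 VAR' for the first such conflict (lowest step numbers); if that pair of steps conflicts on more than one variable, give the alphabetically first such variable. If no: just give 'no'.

Answer: no

Derivation:
Steps 1,2: A(r=-,w=x) vs B(r=y,w=y). No conflict.
Steps 2,3: B(r=y,w=y) vs A(r=x,w=x). No conflict.
Steps 3,4: same thread (A). No race.
Steps 4,5: A(r=x,w=x) vs B(r=y,w=y). No conflict.
Steps 5,6: B(r=y,w=y) vs C(r=x,w=x). No conflict.
Steps 6,7: same thread (C). No race.
Steps 7,8: C(r=x,w=x) vs A(r=y,w=y). No conflict.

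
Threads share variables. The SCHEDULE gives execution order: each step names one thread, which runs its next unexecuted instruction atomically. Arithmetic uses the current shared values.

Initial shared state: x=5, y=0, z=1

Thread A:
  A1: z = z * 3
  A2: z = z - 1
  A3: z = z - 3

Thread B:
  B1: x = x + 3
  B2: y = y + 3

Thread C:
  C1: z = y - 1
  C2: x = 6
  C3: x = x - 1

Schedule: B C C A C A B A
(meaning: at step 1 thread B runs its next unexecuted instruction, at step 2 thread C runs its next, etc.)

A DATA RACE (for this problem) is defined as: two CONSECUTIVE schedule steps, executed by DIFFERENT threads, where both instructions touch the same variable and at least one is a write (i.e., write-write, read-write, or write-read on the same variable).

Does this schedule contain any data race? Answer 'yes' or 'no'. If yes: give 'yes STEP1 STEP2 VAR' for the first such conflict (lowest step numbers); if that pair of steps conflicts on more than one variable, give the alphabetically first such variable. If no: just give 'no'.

Answer: no

Derivation:
Steps 1,2: B(r=x,w=x) vs C(r=y,w=z). No conflict.
Steps 2,3: same thread (C). No race.
Steps 3,4: C(r=-,w=x) vs A(r=z,w=z). No conflict.
Steps 4,5: A(r=z,w=z) vs C(r=x,w=x). No conflict.
Steps 5,6: C(r=x,w=x) vs A(r=z,w=z). No conflict.
Steps 6,7: A(r=z,w=z) vs B(r=y,w=y). No conflict.
Steps 7,8: B(r=y,w=y) vs A(r=z,w=z). No conflict.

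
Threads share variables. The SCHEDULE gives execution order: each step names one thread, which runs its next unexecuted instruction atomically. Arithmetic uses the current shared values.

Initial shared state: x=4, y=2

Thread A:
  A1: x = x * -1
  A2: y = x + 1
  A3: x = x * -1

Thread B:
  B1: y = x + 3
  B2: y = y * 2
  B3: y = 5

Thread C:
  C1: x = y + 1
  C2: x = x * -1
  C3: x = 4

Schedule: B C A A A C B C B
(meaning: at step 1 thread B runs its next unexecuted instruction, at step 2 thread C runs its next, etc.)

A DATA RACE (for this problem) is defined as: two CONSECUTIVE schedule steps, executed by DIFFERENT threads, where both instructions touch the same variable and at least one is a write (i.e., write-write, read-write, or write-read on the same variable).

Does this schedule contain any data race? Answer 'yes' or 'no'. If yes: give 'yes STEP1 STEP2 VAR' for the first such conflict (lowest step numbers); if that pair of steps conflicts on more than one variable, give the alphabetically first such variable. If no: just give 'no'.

Steps 1,2: B(y = x + 3) vs C(x = y + 1). RACE on x (R-W), y (W-R). Multiple vars; alphabetically first is x.
Steps 2,3: C(x = y + 1) vs A(x = x * -1). RACE on x (W-W).
Steps 3,4: same thread (A). No race.
Steps 4,5: same thread (A). No race.
Steps 5,6: A(x = x * -1) vs C(x = x * -1). RACE on x (W-W).
Steps 6,7: C(r=x,w=x) vs B(r=y,w=y). No conflict.
Steps 7,8: B(r=y,w=y) vs C(r=-,w=x). No conflict.
Steps 8,9: C(r=-,w=x) vs B(r=-,w=y). No conflict.
First conflict at steps 1,2.

Answer: yes 1 2 x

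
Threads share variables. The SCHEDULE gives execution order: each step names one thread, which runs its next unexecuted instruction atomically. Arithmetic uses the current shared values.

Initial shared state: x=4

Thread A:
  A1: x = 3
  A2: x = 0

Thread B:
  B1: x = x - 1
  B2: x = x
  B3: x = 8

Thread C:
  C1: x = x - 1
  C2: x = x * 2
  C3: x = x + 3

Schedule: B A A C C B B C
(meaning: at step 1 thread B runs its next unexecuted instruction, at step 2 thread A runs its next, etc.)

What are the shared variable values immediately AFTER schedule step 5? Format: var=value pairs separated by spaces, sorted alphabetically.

Step 1: thread B executes B1 (x = x - 1). Shared: x=3. PCs: A@0 B@1 C@0
Step 2: thread A executes A1 (x = 3). Shared: x=3. PCs: A@1 B@1 C@0
Step 3: thread A executes A2 (x = 0). Shared: x=0. PCs: A@2 B@1 C@0
Step 4: thread C executes C1 (x = x - 1). Shared: x=-1. PCs: A@2 B@1 C@1
Step 5: thread C executes C2 (x = x * 2). Shared: x=-2. PCs: A@2 B@1 C@2

Answer: x=-2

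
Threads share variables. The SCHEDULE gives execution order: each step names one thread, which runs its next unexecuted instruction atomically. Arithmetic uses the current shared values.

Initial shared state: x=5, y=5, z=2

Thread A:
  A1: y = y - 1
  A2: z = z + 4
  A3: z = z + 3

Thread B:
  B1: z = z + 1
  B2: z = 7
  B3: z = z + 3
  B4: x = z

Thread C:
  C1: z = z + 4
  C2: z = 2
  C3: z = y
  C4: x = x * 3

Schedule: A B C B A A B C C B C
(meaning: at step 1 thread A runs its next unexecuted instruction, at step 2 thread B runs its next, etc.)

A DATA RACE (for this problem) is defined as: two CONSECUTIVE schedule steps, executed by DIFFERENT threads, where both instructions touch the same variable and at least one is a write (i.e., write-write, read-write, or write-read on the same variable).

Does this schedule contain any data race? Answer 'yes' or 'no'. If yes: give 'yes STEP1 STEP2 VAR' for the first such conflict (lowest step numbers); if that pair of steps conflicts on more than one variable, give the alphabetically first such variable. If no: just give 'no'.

Steps 1,2: A(r=y,w=y) vs B(r=z,w=z). No conflict.
Steps 2,3: B(z = z + 1) vs C(z = z + 4). RACE on z (W-W).
Steps 3,4: C(z = z + 4) vs B(z = 7). RACE on z (W-W).
Steps 4,5: B(z = 7) vs A(z = z + 4). RACE on z (W-W).
Steps 5,6: same thread (A). No race.
Steps 6,7: A(z = z + 3) vs B(z = z + 3). RACE on z (W-W).
Steps 7,8: B(z = z + 3) vs C(z = 2). RACE on z (W-W).
Steps 8,9: same thread (C). No race.
Steps 9,10: C(z = y) vs B(x = z). RACE on z (W-R).
Steps 10,11: B(x = z) vs C(x = x * 3). RACE on x (W-W).
First conflict at steps 2,3.

Answer: yes 2 3 z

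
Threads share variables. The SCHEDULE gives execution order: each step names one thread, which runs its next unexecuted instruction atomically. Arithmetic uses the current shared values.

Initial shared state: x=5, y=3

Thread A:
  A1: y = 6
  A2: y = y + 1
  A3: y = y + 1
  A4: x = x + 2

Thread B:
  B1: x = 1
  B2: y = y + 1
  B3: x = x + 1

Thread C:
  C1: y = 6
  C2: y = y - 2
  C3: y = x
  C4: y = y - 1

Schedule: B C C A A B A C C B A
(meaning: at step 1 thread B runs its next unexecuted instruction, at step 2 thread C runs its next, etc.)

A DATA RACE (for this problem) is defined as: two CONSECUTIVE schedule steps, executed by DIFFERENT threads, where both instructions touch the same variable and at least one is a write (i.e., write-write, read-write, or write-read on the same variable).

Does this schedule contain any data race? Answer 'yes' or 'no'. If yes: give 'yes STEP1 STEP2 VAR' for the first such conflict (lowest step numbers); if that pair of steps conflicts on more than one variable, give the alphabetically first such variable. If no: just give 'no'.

Steps 1,2: B(r=-,w=x) vs C(r=-,w=y). No conflict.
Steps 2,3: same thread (C). No race.
Steps 3,4: C(y = y - 2) vs A(y = 6). RACE on y (W-W).
Steps 4,5: same thread (A). No race.
Steps 5,6: A(y = y + 1) vs B(y = y + 1). RACE on y (W-W).
Steps 6,7: B(y = y + 1) vs A(y = y + 1). RACE on y (W-W).
Steps 7,8: A(y = y + 1) vs C(y = x). RACE on y (W-W).
Steps 8,9: same thread (C). No race.
Steps 9,10: C(r=y,w=y) vs B(r=x,w=x). No conflict.
Steps 10,11: B(x = x + 1) vs A(x = x + 2). RACE on x (W-W).
First conflict at steps 3,4.

Answer: yes 3 4 y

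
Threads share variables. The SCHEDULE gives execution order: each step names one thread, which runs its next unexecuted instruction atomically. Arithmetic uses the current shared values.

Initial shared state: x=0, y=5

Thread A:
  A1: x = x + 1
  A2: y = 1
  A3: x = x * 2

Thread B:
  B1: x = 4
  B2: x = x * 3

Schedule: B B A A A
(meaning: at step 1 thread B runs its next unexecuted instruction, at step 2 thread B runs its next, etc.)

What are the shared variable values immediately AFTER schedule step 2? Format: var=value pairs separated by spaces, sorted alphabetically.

Answer: x=12 y=5

Derivation:
Step 1: thread B executes B1 (x = 4). Shared: x=4 y=5. PCs: A@0 B@1
Step 2: thread B executes B2 (x = x * 3). Shared: x=12 y=5. PCs: A@0 B@2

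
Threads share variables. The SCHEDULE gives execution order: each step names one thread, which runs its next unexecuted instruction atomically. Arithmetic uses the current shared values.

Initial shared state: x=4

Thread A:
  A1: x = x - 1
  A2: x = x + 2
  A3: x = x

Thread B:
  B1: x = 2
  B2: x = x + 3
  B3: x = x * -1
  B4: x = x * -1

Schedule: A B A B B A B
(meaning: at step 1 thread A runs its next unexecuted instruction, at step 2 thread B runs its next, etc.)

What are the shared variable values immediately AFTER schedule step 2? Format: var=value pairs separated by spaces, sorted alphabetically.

Answer: x=2

Derivation:
Step 1: thread A executes A1 (x = x - 1). Shared: x=3. PCs: A@1 B@0
Step 2: thread B executes B1 (x = 2). Shared: x=2. PCs: A@1 B@1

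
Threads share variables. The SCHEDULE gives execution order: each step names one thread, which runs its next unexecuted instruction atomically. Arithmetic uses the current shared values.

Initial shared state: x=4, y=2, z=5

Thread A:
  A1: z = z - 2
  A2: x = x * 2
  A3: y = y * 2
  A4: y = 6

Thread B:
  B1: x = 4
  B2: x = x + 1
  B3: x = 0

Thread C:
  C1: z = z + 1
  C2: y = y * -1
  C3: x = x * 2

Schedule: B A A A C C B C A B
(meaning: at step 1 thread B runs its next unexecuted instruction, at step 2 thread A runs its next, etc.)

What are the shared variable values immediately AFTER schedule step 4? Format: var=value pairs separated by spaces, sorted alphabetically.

Step 1: thread B executes B1 (x = 4). Shared: x=4 y=2 z=5. PCs: A@0 B@1 C@0
Step 2: thread A executes A1 (z = z - 2). Shared: x=4 y=2 z=3. PCs: A@1 B@1 C@0
Step 3: thread A executes A2 (x = x * 2). Shared: x=8 y=2 z=3. PCs: A@2 B@1 C@0
Step 4: thread A executes A3 (y = y * 2). Shared: x=8 y=4 z=3. PCs: A@3 B@1 C@0

Answer: x=8 y=4 z=3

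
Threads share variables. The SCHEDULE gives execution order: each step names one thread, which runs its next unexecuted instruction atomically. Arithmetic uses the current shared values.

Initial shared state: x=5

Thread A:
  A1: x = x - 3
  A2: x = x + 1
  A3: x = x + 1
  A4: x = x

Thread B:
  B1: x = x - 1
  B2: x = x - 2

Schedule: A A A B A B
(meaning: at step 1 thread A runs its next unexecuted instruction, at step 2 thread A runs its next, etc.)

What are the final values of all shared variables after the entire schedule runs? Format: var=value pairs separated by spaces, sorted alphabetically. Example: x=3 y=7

Step 1: thread A executes A1 (x = x - 3). Shared: x=2. PCs: A@1 B@0
Step 2: thread A executes A2 (x = x + 1). Shared: x=3. PCs: A@2 B@0
Step 3: thread A executes A3 (x = x + 1). Shared: x=4. PCs: A@3 B@0
Step 4: thread B executes B1 (x = x - 1). Shared: x=3. PCs: A@3 B@1
Step 5: thread A executes A4 (x = x). Shared: x=3. PCs: A@4 B@1
Step 6: thread B executes B2 (x = x - 2). Shared: x=1. PCs: A@4 B@2

Answer: x=1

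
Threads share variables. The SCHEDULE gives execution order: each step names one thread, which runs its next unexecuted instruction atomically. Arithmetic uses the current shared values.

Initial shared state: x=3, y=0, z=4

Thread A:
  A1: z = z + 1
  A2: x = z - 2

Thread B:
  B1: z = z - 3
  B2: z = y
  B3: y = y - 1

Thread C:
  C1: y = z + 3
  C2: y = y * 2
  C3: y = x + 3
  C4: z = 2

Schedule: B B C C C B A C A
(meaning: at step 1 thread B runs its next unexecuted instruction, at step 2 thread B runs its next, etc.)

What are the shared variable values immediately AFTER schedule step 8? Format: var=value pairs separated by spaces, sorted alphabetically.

Step 1: thread B executes B1 (z = z - 3). Shared: x=3 y=0 z=1. PCs: A@0 B@1 C@0
Step 2: thread B executes B2 (z = y). Shared: x=3 y=0 z=0. PCs: A@0 B@2 C@0
Step 3: thread C executes C1 (y = z + 3). Shared: x=3 y=3 z=0. PCs: A@0 B@2 C@1
Step 4: thread C executes C2 (y = y * 2). Shared: x=3 y=6 z=0. PCs: A@0 B@2 C@2
Step 5: thread C executes C3 (y = x + 3). Shared: x=3 y=6 z=0. PCs: A@0 B@2 C@3
Step 6: thread B executes B3 (y = y - 1). Shared: x=3 y=5 z=0. PCs: A@0 B@3 C@3
Step 7: thread A executes A1 (z = z + 1). Shared: x=3 y=5 z=1. PCs: A@1 B@3 C@3
Step 8: thread C executes C4 (z = 2). Shared: x=3 y=5 z=2. PCs: A@1 B@3 C@4

Answer: x=3 y=5 z=2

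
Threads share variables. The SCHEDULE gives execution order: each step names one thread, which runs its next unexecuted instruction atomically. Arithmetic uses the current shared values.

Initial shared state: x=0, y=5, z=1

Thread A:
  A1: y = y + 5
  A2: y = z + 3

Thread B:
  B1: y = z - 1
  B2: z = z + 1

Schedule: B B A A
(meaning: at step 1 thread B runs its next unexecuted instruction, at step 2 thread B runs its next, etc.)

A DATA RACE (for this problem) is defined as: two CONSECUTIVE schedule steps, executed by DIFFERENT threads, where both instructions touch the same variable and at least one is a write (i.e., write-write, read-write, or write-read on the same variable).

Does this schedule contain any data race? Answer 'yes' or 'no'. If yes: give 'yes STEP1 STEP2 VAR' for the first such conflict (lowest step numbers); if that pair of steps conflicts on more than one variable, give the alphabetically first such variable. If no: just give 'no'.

Answer: no

Derivation:
Steps 1,2: same thread (B). No race.
Steps 2,3: B(r=z,w=z) vs A(r=y,w=y). No conflict.
Steps 3,4: same thread (A). No race.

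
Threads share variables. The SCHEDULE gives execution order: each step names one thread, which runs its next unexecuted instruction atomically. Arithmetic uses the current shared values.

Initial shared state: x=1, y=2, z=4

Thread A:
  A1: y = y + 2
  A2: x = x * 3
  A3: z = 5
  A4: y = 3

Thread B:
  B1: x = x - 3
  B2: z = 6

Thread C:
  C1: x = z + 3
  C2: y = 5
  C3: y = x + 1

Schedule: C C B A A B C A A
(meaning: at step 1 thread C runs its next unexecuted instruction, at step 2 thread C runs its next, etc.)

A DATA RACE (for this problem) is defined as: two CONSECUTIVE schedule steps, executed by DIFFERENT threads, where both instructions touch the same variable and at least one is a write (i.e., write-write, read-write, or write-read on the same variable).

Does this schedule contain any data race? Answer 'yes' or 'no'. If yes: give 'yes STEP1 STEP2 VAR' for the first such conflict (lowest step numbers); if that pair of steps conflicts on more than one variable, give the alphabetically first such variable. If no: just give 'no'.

Steps 1,2: same thread (C). No race.
Steps 2,3: C(r=-,w=y) vs B(r=x,w=x). No conflict.
Steps 3,4: B(r=x,w=x) vs A(r=y,w=y). No conflict.
Steps 4,5: same thread (A). No race.
Steps 5,6: A(r=x,w=x) vs B(r=-,w=z). No conflict.
Steps 6,7: B(r=-,w=z) vs C(r=x,w=y). No conflict.
Steps 7,8: C(r=x,w=y) vs A(r=-,w=z). No conflict.
Steps 8,9: same thread (A). No race.

Answer: no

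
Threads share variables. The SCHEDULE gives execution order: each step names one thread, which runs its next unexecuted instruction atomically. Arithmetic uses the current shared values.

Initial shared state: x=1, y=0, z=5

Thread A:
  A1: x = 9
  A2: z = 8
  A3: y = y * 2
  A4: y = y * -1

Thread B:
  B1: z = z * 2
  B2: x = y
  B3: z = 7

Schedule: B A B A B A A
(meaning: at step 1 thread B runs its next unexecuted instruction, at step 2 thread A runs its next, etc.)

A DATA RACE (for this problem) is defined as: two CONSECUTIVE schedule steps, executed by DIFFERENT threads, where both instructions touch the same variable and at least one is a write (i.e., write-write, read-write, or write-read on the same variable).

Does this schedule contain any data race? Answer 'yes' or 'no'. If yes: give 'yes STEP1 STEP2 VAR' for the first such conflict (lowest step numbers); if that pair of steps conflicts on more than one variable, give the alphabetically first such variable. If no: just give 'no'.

Answer: yes 2 3 x

Derivation:
Steps 1,2: B(r=z,w=z) vs A(r=-,w=x). No conflict.
Steps 2,3: A(x = 9) vs B(x = y). RACE on x (W-W).
Steps 3,4: B(r=y,w=x) vs A(r=-,w=z). No conflict.
Steps 4,5: A(z = 8) vs B(z = 7). RACE on z (W-W).
Steps 5,6: B(r=-,w=z) vs A(r=y,w=y). No conflict.
Steps 6,7: same thread (A). No race.
First conflict at steps 2,3.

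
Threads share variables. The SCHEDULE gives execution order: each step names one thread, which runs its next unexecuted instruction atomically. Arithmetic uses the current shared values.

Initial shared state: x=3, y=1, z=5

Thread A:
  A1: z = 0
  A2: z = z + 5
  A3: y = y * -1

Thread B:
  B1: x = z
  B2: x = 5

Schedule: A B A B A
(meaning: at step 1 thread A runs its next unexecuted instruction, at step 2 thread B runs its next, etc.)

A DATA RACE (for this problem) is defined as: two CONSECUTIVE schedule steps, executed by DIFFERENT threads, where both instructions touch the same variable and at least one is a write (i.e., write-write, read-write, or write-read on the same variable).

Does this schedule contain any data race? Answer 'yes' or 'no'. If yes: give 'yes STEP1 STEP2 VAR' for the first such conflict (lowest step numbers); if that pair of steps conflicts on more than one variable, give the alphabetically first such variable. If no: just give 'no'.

Steps 1,2: A(z = 0) vs B(x = z). RACE on z (W-R).
Steps 2,3: B(x = z) vs A(z = z + 5). RACE on z (R-W).
Steps 3,4: A(r=z,w=z) vs B(r=-,w=x). No conflict.
Steps 4,5: B(r=-,w=x) vs A(r=y,w=y). No conflict.
First conflict at steps 1,2.

Answer: yes 1 2 z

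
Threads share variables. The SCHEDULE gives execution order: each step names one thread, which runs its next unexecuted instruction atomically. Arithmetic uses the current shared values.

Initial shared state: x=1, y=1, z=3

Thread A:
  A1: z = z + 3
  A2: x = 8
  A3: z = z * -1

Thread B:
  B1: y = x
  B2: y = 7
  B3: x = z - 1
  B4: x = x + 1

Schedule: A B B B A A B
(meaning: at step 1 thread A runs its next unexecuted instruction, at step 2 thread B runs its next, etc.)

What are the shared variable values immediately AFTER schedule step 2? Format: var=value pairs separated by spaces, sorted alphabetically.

Answer: x=1 y=1 z=6

Derivation:
Step 1: thread A executes A1 (z = z + 3). Shared: x=1 y=1 z=6. PCs: A@1 B@0
Step 2: thread B executes B1 (y = x). Shared: x=1 y=1 z=6. PCs: A@1 B@1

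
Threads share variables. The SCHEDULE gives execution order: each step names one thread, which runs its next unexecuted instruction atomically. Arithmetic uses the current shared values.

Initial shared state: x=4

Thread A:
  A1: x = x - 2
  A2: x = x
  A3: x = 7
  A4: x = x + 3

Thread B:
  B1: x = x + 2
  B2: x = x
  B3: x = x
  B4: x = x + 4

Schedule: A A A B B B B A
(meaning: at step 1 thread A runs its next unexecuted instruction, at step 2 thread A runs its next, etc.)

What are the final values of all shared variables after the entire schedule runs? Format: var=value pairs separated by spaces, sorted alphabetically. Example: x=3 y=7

Step 1: thread A executes A1 (x = x - 2). Shared: x=2. PCs: A@1 B@0
Step 2: thread A executes A2 (x = x). Shared: x=2. PCs: A@2 B@0
Step 3: thread A executes A3 (x = 7). Shared: x=7. PCs: A@3 B@0
Step 4: thread B executes B1 (x = x + 2). Shared: x=9. PCs: A@3 B@1
Step 5: thread B executes B2 (x = x). Shared: x=9. PCs: A@3 B@2
Step 6: thread B executes B3 (x = x). Shared: x=9. PCs: A@3 B@3
Step 7: thread B executes B4 (x = x + 4). Shared: x=13. PCs: A@3 B@4
Step 8: thread A executes A4 (x = x + 3). Shared: x=16. PCs: A@4 B@4

Answer: x=16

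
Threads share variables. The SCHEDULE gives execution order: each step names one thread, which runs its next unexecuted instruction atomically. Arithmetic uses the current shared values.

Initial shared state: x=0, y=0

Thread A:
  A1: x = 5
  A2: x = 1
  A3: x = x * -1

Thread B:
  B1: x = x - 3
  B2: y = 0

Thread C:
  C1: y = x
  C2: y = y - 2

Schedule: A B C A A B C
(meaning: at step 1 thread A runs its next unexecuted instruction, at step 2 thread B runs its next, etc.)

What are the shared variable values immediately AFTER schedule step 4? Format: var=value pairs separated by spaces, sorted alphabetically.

Step 1: thread A executes A1 (x = 5). Shared: x=5 y=0. PCs: A@1 B@0 C@0
Step 2: thread B executes B1 (x = x - 3). Shared: x=2 y=0. PCs: A@1 B@1 C@0
Step 3: thread C executes C1 (y = x). Shared: x=2 y=2. PCs: A@1 B@1 C@1
Step 4: thread A executes A2 (x = 1). Shared: x=1 y=2. PCs: A@2 B@1 C@1

Answer: x=1 y=2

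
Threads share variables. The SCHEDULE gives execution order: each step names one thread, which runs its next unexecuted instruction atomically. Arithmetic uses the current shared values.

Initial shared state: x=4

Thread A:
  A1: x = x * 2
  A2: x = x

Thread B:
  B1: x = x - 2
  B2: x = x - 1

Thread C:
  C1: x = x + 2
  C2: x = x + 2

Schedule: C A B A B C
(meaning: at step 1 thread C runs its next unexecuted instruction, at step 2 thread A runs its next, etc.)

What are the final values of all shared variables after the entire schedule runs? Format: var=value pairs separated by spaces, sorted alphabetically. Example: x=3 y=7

Step 1: thread C executes C1 (x = x + 2). Shared: x=6. PCs: A@0 B@0 C@1
Step 2: thread A executes A1 (x = x * 2). Shared: x=12. PCs: A@1 B@0 C@1
Step 3: thread B executes B1 (x = x - 2). Shared: x=10. PCs: A@1 B@1 C@1
Step 4: thread A executes A2 (x = x). Shared: x=10. PCs: A@2 B@1 C@1
Step 5: thread B executes B2 (x = x - 1). Shared: x=9. PCs: A@2 B@2 C@1
Step 6: thread C executes C2 (x = x + 2). Shared: x=11. PCs: A@2 B@2 C@2

Answer: x=11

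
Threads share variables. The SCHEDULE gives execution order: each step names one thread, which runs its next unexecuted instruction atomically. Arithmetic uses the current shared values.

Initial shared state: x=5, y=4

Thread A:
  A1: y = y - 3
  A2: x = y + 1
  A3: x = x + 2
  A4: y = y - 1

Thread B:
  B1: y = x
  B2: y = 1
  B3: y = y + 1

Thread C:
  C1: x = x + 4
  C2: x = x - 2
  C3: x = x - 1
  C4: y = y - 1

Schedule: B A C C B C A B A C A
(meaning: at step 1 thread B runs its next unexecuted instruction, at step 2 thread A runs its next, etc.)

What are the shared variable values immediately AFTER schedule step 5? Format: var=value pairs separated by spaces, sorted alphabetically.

Answer: x=7 y=1

Derivation:
Step 1: thread B executes B1 (y = x). Shared: x=5 y=5. PCs: A@0 B@1 C@0
Step 2: thread A executes A1 (y = y - 3). Shared: x=5 y=2. PCs: A@1 B@1 C@0
Step 3: thread C executes C1 (x = x + 4). Shared: x=9 y=2. PCs: A@1 B@1 C@1
Step 4: thread C executes C2 (x = x - 2). Shared: x=7 y=2. PCs: A@1 B@1 C@2
Step 5: thread B executes B2 (y = 1). Shared: x=7 y=1. PCs: A@1 B@2 C@2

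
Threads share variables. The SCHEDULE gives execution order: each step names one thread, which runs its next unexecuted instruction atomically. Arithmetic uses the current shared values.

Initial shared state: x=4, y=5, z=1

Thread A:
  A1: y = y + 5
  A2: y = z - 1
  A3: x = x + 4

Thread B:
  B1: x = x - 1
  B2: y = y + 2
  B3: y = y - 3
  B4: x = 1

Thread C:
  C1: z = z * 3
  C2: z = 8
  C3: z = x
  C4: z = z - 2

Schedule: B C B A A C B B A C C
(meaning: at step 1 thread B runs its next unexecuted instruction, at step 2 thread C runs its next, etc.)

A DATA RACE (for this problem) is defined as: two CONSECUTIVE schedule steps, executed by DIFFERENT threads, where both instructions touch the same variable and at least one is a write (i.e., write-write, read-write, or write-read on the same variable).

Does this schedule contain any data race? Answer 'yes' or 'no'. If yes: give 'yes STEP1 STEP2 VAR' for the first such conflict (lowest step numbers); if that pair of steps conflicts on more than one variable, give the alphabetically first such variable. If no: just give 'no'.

Answer: yes 3 4 y

Derivation:
Steps 1,2: B(r=x,w=x) vs C(r=z,w=z). No conflict.
Steps 2,3: C(r=z,w=z) vs B(r=y,w=y). No conflict.
Steps 3,4: B(y = y + 2) vs A(y = y + 5). RACE on y (W-W).
Steps 4,5: same thread (A). No race.
Steps 5,6: A(y = z - 1) vs C(z = 8). RACE on z (R-W).
Steps 6,7: C(r=-,w=z) vs B(r=y,w=y). No conflict.
Steps 7,8: same thread (B). No race.
Steps 8,9: B(x = 1) vs A(x = x + 4). RACE on x (W-W).
Steps 9,10: A(x = x + 4) vs C(z = x). RACE on x (W-R).
Steps 10,11: same thread (C). No race.
First conflict at steps 3,4.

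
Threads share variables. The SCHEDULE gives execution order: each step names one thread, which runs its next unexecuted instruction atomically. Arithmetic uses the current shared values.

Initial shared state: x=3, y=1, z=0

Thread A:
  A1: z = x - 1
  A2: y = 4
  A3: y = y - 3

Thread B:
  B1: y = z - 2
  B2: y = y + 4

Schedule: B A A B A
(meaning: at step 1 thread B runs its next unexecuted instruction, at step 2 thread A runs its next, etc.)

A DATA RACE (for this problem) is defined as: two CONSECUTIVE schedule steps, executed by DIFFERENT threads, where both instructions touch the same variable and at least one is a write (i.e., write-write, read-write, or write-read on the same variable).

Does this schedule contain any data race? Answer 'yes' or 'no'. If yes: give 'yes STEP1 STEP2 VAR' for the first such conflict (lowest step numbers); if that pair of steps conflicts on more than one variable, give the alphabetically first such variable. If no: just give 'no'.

Answer: yes 1 2 z

Derivation:
Steps 1,2: B(y = z - 2) vs A(z = x - 1). RACE on z (R-W).
Steps 2,3: same thread (A). No race.
Steps 3,4: A(y = 4) vs B(y = y + 4). RACE on y (W-W).
Steps 4,5: B(y = y + 4) vs A(y = y - 3). RACE on y (W-W).
First conflict at steps 1,2.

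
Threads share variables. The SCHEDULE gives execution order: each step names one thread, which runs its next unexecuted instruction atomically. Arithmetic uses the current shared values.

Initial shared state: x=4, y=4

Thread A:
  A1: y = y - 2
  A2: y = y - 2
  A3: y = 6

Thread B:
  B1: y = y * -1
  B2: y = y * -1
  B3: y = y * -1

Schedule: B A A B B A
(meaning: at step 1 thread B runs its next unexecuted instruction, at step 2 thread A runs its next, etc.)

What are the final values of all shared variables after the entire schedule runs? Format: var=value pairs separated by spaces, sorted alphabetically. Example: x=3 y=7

Answer: x=4 y=6

Derivation:
Step 1: thread B executes B1 (y = y * -1). Shared: x=4 y=-4. PCs: A@0 B@1
Step 2: thread A executes A1 (y = y - 2). Shared: x=4 y=-6. PCs: A@1 B@1
Step 3: thread A executes A2 (y = y - 2). Shared: x=4 y=-8. PCs: A@2 B@1
Step 4: thread B executes B2 (y = y * -1). Shared: x=4 y=8. PCs: A@2 B@2
Step 5: thread B executes B3 (y = y * -1). Shared: x=4 y=-8. PCs: A@2 B@3
Step 6: thread A executes A3 (y = 6). Shared: x=4 y=6. PCs: A@3 B@3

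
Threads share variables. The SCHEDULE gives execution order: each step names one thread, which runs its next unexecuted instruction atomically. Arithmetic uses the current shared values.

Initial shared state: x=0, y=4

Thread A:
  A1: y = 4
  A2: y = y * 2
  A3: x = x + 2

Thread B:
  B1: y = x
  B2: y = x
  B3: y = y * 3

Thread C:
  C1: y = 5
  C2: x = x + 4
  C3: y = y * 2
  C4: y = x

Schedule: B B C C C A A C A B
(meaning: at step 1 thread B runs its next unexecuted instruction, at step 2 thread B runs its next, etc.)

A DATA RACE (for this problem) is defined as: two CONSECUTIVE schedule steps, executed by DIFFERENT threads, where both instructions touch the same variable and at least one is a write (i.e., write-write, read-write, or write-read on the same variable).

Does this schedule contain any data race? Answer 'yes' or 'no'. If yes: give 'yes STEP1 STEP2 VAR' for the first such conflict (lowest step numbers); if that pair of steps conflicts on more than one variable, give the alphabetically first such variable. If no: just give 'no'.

Answer: yes 2 3 y

Derivation:
Steps 1,2: same thread (B). No race.
Steps 2,3: B(y = x) vs C(y = 5). RACE on y (W-W).
Steps 3,4: same thread (C). No race.
Steps 4,5: same thread (C). No race.
Steps 5,6: C(y = y * 2) vs A(y = 4). RACE on y (W-W).
Steps 6,7: same thread (A). No race.
Steps 7,8: A(y = y * 2) vs C(y = x). RACE on y (W-W).
Steps 8,9: C(y = x) vs A(x = x + 2). RACE on x (R-W).
Steps 9,10: A(r=x,w=x) vs B(r=y,w=y). No conflict.
First conflict at steps 2,3.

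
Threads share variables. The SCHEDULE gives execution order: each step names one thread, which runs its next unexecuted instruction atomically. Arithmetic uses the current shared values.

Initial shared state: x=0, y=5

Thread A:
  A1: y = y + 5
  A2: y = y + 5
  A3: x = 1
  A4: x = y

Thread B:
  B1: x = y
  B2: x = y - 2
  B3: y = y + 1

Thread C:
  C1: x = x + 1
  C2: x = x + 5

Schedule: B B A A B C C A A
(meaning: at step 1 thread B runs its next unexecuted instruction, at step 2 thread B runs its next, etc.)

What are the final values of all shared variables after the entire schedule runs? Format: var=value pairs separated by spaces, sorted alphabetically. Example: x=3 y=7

Step 1: thread B executes B1 (x = y). Shared: x=5 y=5. PCs: A@0 B@1 C@0
Step 2: thread B executes B2 (x = y - 2). Shared: x=3 y=5. PCs: A@0 B@2 C@0
Step 3: thread A executes A1 (y = y + 5). Shared: x=3 y=10. PCs: A@1 B@2 C@0
Step 4: thread A executes A2 (y = y + 5). Shared: x=3 y=15. PCs: A@2 B@2 C@0
Step 5: thread B executes B3 (y = y + 1). Shared: x=3 y=16. PCs: A@2 B@3 C@0
Step 6: thread C executes C1 (x = x + 1). Shared: x=4 y=16. PCs: A@2 B@3 C@1
Step 7: thread C executes C2 (x = x + 5). Shared: x=9 y=16. PCs: A@2 B@3 C@2
Step 8: thread A executes A3 (x = 1). Shared: x=1 y=16. PCs: A@3 B@3 C@2
Step 9: thread A executes A4 (x = y). Shared: x=16 y=16. PCs: A@4 B@3 C@2

Answer: x=16 y=16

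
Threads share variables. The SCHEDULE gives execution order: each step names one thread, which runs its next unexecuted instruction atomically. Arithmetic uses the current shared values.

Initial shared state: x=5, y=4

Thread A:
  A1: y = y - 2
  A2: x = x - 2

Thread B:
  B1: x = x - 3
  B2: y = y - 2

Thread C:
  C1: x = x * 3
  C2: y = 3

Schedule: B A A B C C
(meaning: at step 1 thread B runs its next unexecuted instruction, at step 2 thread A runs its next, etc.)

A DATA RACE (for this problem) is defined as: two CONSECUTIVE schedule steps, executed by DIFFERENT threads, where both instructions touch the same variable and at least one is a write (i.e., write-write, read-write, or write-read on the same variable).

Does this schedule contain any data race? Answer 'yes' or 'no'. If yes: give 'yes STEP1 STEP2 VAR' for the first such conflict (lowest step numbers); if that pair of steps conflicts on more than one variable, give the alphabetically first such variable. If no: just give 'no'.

Answer: no

Derivation:
Steps 1,2: B(r=x,w=x) vs A(r=y,w=y). No conflict.
Steps 2,3: same thread (A). No race.
Steps 3,4: A(r=x,w=x) vs B(r=y,w=y). No conflict.
Steps 4,5: B(r=y,w=y) vs C(r=x,w=x). No conflict.
Steps 5,6: same thread (C). No race.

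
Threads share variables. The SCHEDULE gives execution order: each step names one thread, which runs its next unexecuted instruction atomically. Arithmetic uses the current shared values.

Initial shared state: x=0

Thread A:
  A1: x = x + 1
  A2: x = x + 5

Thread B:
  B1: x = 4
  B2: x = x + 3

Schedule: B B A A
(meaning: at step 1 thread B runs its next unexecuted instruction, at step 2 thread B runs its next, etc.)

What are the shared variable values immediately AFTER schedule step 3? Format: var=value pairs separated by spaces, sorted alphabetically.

Answer: x=8

Derivation:
Step 1: thread B executes B1 (x = 4). Shared: x=4. PCs: A@0 B@1
Step 2: thread B executes B2 (x = x + 3). Shared: x=7. PCs: A@0 B@2
Step 3: thread A executes A1 (x = x + 1). Shared: x=8. PCs: A@1 B@2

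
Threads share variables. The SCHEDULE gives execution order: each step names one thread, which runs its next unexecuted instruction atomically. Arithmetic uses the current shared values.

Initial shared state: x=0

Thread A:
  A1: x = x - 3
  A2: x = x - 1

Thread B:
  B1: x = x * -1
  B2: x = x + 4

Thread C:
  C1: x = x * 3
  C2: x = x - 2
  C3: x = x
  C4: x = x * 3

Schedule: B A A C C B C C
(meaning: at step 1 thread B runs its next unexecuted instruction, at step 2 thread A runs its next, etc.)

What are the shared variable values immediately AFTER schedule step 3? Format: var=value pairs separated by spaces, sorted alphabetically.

Answer: x=-4

Derivation:
Step 1: thread B executes B1 (x = x * -1). Shared: x=0. PCs: A@0 B@1 C@0
Step 2: thread A executes A1 (x = x - 3). Shared: x=-3. PCs: A@1 B@1 C@0
Step 3: thread A executes A2 (x = x - 1). Shared: x=-4. PCs: A@2 B@1 C@0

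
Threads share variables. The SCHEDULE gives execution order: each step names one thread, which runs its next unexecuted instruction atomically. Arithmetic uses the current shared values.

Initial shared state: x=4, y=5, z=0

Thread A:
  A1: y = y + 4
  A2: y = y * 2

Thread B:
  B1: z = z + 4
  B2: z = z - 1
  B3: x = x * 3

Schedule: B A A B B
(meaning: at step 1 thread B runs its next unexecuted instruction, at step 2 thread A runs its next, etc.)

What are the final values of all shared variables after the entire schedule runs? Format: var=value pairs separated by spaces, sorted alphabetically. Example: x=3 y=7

Answer: x=12 y=18 z=3

Derivation:
Step 1: thread B executes B1 (z = z + 4). Shared: x=4 y=5 z=4. PCs: A@0 B@1
Step 2: thread A executes A1 (y = y + 4). Shared: x=4 y=9 z=4. PCs: A@1 B@1
Step 3: thread A executes A2 (y = y * 2). Shared: x=4 y=18 z=4. PCs: A@2 B@1
Step 4: thread B executes B2 (z = z - 1). Shared: x=4 y=18 z=3. PCs: A@2 B@2
Step 5: thread B executes B3 (x = x * 3). Shared: x=12 y=18 z=3. PCs: A@2 B@3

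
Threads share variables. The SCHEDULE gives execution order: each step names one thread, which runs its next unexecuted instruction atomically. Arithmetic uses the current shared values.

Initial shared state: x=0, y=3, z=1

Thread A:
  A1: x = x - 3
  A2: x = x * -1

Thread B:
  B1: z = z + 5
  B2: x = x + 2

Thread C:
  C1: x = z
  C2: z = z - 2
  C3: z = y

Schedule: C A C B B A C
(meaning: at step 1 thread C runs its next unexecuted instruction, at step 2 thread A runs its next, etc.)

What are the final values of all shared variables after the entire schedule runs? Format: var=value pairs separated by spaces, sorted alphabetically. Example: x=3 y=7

Answer: x=0 y=3 z=3

Derivation:
Step 1: thread C executes C1 (x = z). Shared: x=1 y=3 z=1. PCs: A@0 B@0 C@1
Step 2: thread A executes A1 (x = x - 3). Shared: x=-2 y=3 z=1. PCs: A@1 B@0 C@1
Step 3: thread C executes C2 (z = z - 2). Shared: x=-2 y=3 z=-1. PCs: A@1 B@0 C@2
Step 4: thread B executes B1 (z = z + 5). Shared: x=-2 y=3 z=4. PCs: A@1 B@1 C@2
Step 5: thread B executes B2 (x = x + 2). Shared: x=0 y=3 z=4. PCs: A@1 B@2 C@2
Step 6: thread A executes A2 (x = x * -1). Shared: x=0 y=3 z=4. PCs: A@2 B@2 C@2
Step 7: thread C executes C3 (z = y). Shared: x=0 y=3 z=3. PCs: A@2 B@2 C@3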